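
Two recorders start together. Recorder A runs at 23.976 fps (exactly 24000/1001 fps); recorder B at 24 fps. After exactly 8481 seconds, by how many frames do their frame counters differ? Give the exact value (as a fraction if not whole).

A emits 24000/1001 × 8481 = 18504000/91 frames; B emits 24 × 8481 = 203544.
Difference = 18504/91 frames (≈ 203.3407); B is ahead of A.

18504/91 frames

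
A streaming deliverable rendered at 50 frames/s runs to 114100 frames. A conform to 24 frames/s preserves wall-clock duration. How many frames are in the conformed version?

54768 frames

Target frames = source frames × (target rate / source rate) = 114100 × (24)/(50) = 114100 × 12/25 = 54768.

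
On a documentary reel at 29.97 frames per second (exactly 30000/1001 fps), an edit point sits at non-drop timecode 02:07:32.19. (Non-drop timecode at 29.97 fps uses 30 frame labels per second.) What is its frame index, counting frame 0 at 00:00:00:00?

229579

Total seconds to the label: (2 × 3600 + 7 × 60 + 32) = 7652.
Frame index = 7652 × 30 + 19 = 229579.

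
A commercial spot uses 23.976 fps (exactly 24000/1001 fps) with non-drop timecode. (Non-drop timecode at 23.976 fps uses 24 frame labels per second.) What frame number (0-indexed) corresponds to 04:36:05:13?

frame 397573

Total seconds to the label: (4 × 3600 + 36 × 60 + 5) = 16565.
Frame index = 16565 × 24 + 13 = 397573.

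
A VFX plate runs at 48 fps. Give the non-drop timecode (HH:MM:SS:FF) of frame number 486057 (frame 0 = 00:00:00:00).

486057 ÷ 48 = 10126 full seconds, remainder 9 frames.
10126 s = 2 h 48 min 46 s.
Timecode: 02:48:46:09.

02:48:46:09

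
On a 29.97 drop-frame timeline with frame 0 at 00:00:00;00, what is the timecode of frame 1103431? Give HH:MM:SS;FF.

Each 10-minute DF block holds 10 × 60 × 30 − 9 × 2 = 17982 frames. 1103431 ÷ 17982 → 61 full blocks, remainder 6529.
Within the partial block the first minute is 1800 frames and each further minute 1798, so 3 further minute boundaries passed. Total skipped labels = 18 × 61 + 2 × 3 = 1104.
Non-drop label index = 1103431 + 1104 = 1104535; at 30 labels/s that is 10:13:37:25, i.e. DF 10:13:37;25.

10:13:37;25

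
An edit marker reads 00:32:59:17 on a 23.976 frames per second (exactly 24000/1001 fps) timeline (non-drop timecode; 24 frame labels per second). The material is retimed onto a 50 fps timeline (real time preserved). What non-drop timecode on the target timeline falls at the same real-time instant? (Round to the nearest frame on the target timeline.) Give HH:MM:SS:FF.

Source frame index: (0×3600 + 32×60 + 59) × 24 + 17 = 47513.
Real time: 47513 / (24000/1001) = 47560513/24000 s.
Target frame: (47560513/24000) × (50) = 47560513/480 ≈ 99084.402 → 99084.
At 50 labels/s: frame 99084 → 00:33:01:34.

00:33:01:34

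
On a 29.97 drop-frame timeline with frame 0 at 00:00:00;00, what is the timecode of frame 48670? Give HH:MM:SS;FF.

00:27:04;00

Each 10-minute DF block holds 10 × 60 × 30 − 9 × 2 = 17982 frames. 48670 ÷ 17982 → 2 full blocks, remainder 12706.
Within the partial block the first minute is 1800 frames and each further minute 1798, so 7 further minute boundaries passed. Total skipped labels = 18 × 2 + 2 × 7 = 50.
Non-drop label index = 48670 + 50 = 48720; at 30 labels/s that is 00:27:04:00, i.e. DF 00:27:04;00.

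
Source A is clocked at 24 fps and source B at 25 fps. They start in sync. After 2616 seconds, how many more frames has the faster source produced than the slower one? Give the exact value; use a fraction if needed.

A emits 24 × 2616 = 62784 frames; B emits 25 × 2616 = 65400.
Difference = 2616 frames; B is ahead of A.

2616 frames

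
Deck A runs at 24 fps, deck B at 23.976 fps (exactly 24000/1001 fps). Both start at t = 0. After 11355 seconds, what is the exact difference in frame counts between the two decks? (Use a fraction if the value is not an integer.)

A emits 24 × 11355 = 272520 frames; B emits 24000/1001 × 11355 = 272520000/1001.
Difference = 272520/1001 frames (≈ 272.2478); B is behind A.

272520/1001 frames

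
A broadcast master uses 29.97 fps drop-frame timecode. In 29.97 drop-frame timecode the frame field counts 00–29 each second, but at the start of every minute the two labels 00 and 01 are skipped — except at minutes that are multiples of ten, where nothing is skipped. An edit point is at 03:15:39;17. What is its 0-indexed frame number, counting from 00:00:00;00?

351835

Complete 10-minute blocks: 19, each 17982 frames → 341658.
Remaining 5 whole minutes in the current block: 1800 + 4 × 1798 = 8992 frames.
Within the current minute: 39 × 30 + 17 − 2 = 1185 (labels ;00/;01 skipped at this minute). Total = 341658 + 8992 + 1185 = 351835.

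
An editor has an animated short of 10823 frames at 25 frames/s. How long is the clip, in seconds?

Running time = 10823 / (25) = 432.92 s.

432.92 seconds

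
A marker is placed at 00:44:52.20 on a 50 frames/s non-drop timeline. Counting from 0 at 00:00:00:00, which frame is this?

Total seconds to the label: (0 × 3600 + 44 × 60 + 52) = 2692.
Frame index = 2692 × 50 + 20 = 134620.

134620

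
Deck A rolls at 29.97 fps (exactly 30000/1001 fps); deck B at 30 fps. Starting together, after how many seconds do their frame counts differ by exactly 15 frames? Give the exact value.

500.5 seconds

The gap grows by |30 − 30000/1001| = 30/1001 frames per second.
Time for a 15-frame gap: 15 ÷ (30/1001) = 500.5 s.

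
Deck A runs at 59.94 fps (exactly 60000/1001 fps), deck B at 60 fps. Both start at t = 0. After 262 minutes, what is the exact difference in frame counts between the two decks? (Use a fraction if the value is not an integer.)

262 min = 15720 s.
A emits 60000/1001 × 15720 = 943200000/1001 frames; B emits 60 × 15720 = 943200.
Difference = 943200/1001 frames (≈ 942.2577); B is ahead of A.

943200/1001 frames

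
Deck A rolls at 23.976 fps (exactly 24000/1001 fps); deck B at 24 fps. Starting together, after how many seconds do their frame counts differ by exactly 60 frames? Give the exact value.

2502.5 seconds

The gap grows by |24 − 24000/1001| = 24/1001 frames per second.
Time for a 60-frame gap: 60 ÷ (24/1001) = 2502.5 s.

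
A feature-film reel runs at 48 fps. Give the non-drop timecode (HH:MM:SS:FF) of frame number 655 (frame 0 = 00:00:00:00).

655 ÷ 48 = 13 full seconds, remainder 31 frames.
13 s = 0 h 0 min 13 s.
Timecode: 00:00:13:31.

00:00:13:31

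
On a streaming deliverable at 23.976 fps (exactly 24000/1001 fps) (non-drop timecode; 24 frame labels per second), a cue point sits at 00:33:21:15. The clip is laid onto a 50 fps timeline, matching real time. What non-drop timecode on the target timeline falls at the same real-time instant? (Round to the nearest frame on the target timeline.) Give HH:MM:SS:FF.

Source frame index: (0×3600 + 33×60 + 21) × 24 + 15 = 48039.
Real time: 48039 / (24000/1001) = 16029013/8000 s.
Target frame: (16029013/8000) × (50) = 16029013/160 ≈ 100181.331 → 100181.
At 50 labels/s: frame 100181 → 00:33:23:31.

00:33:23:31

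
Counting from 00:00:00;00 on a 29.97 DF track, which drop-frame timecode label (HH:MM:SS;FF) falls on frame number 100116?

Each 10-minute DF block holds 10 × 60 × 30 − 9 × 2 = 17982 frames. 100116 ÷ 17982 → 5 full blocks, remainder 10206.
Within the partial block the first minute is 1800 frames and each further minute 1798, so 5 further minute boundaries passed. Total skipped labels = 18 × 5 + 2 × 5 = 100.
Non-drop label index = 100116 + 100 = 100216; at 30 labels/s that is 00:55:40:16, i.e. DF 00:55:40;16.

00:55:40;16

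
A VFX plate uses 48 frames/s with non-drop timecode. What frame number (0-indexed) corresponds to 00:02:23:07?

frame 6871

Total seconds to the label: (0 × 3600 + 2 × 60 + 23) = 143.
Frame index = 143 × 48 + 7 = 6871.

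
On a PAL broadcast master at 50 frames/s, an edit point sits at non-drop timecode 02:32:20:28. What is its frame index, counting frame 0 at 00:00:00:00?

Total seconds to the label: (2 × 3600 + 32 × 60 + 20) = 9140.
Frame index = 9140 × 50 + 28 = 457028.

frame 457028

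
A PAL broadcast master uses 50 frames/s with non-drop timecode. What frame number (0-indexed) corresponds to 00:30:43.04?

frame 92154

Total seconds to the label: (0 × 3600 + 30 × 60 + 43) = 1843.
Frame index = 1843 × 50 + 4 = 92154.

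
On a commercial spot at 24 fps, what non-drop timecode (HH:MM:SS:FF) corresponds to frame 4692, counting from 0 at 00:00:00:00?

4692 ÷ 24 = 195 full seconds, remainder 12 frames.
195 s = 0 h 3 min 15 s.
Timecode: 00:03:15:12.

00:03:15:12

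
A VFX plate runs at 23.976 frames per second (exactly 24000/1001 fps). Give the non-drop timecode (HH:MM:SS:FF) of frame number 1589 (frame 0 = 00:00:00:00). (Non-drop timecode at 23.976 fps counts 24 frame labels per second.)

1589 ÷ 24 = 66 full seconds, remainder 5 frames.
66 s = 0 h 1 min 6 s.
Timecode: 00:01:06:05.

00:01:06:05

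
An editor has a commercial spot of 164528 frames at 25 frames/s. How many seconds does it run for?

6581.12 seconds

Running time = 164528 / (25) = 6581.12 s.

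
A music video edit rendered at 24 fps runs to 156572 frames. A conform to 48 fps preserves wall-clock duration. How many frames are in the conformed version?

313144 frames

Target frames = source frames × (target rate / source rate) = 156572 × (48)/(24) = 156572 × 2 = 313144.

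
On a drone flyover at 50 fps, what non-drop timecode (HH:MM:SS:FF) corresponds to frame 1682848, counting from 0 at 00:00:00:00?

09:20:56:48

1682848 ÷ 50 = 33656 full seconds, remainder 48 frames.
33656 s = 9 h 20 min 56 s.
Timecode: 09:20:56:48.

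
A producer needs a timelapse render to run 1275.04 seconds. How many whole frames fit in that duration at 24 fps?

30600 frames

Frames = 1275.04 × 24 = 765024/25 ≈ 30600.9600.
Complete frames: 30600.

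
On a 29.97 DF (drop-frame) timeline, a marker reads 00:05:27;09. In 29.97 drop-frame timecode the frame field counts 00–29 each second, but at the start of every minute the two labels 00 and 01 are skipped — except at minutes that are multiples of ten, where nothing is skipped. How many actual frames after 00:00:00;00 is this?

9809

As if non-drop at 30 labels/s: (0 × 3600 + 5 × 60 + 27) × 30 + 9 = 9819.
Minute boundaries passed: 5; those not divisible by 10: 5 − 0 = 5; dropped labels = 2 × 5 = 10.
Actual frame index = 9819 − 10 = 9809.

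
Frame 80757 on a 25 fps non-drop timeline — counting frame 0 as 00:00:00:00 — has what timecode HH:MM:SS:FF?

80757 ÷ 25 = 3230 full seconds, remainder 7 frames.
3230 s = 0 h 53 min 50 s.
Timecode: 00:53:50:07.

00:53:50:07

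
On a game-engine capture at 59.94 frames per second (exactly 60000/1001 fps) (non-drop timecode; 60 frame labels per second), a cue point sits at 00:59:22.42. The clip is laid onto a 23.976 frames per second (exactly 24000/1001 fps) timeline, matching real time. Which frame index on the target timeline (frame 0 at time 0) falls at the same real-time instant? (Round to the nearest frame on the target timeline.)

Source frame index: (0×3600 + 59×60 + 22) × 60 + 42 = 213762.
Real time: 213762 / (60000/1001) = 35662627/10000 s.
Target frame: (35662627/10000) × (24000/1001) = 427524/5 ≈ 85504.800 → 85505.

frame 85505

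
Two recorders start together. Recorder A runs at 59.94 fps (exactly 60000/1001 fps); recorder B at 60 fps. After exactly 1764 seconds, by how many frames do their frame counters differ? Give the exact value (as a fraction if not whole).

15120/143 frames

A emits 60000/1001 × 1764 = 15120000/143 frames; B emits 60 × 1764 = 105840.
Difference = 15120/143 frames (≈ 105.7343); B is ahead of A.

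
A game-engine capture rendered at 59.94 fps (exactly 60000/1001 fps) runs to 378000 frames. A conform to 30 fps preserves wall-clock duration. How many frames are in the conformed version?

189189 frames

Target frames = source frames × (target rate / source rate) = 378000 × (30)/(60000/1001) = 378000 × 1001/2000 = 189189.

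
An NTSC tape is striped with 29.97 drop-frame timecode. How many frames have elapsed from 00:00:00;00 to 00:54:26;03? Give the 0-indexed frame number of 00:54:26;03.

As if non-drop at 30 labels/s: (0 × 3600 + 54 × 60 + 26) × 30 + 3 = 97983.
Minute boundaries passed: 54; those not divisible by 10: 54 − 5 = 49; dropped labels = 2 × 49 = 98.
Actual frame index = 97983 − 98 = 97885.

97885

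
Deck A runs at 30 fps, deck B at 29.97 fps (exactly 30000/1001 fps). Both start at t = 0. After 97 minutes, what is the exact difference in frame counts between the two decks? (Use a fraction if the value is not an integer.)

174600/1001 frames

97 min = 5820 s.
A emits 30 × 5820 = 174600 frames; B emits 30000/1001 × 5820 = 174600000/1001.
Difference = 174600/1001 frames (≈ 174.4256); B is behind A.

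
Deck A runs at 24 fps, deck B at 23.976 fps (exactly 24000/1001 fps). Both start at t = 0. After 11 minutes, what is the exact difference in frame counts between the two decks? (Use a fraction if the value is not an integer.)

1440/91 frames

11 min = 660 s.
A emits 24 × 660 = 15840 frames; B emits 24000/1001 × 660 = 1440000/91.
Difference = 1440/91 frames (≈ 15.8242); B is behind A.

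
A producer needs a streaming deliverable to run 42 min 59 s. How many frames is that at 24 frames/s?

42 min 59 s = 2579 s.
Frames = 2579 × 24 = 61896.

61896 frames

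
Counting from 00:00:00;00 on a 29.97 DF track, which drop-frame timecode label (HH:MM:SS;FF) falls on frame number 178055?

Each 10-minute DF block holds 10 × 60 × 30 − 9 × 2 = 17982 frames. 178055 ÷ 17982 → 9 full blocks, remainder 16217.
Within the partial block the first minute is 1800 frames and each further minute 1798, so 9 further minute boundaries passed. Total skipped labels = 18 × 9 + 2 × 9 = 180.
Non-drop label index = 178055 + 180 = 178235; at 30 labels/s that is 01:39:01:05, i.e. DF 01:39:01;05.

01:39:01;05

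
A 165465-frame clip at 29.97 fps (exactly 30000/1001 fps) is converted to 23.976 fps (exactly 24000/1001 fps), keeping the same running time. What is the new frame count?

132372 frames

Target frames = source frames × (target rate / source rate) = 165465 × (24000/1001)/(30000/1001) = 165465 × 4/5 = 132372.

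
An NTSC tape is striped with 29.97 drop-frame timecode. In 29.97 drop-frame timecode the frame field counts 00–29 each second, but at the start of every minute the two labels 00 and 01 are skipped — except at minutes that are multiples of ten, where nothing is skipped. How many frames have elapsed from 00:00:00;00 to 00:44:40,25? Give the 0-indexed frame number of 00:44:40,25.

Complete 10-minute blocks: 4, each 17982 frames → 71928.
Remaining 4 whole minutes in the current block: 1800 + 3 × 1798 = 7194 frames.
Within the current minute: 40 × 30 + 25 − 2 = 1223 (labels ;00/;01 skipped at this minute). Total = 71928 + 7194 + 1223 = 80345.

80345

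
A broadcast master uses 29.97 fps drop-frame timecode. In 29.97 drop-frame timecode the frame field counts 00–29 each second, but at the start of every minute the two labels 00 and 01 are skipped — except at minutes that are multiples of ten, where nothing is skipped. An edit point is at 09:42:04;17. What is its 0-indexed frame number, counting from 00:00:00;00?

1046689

As if non-drop at 30 labels/s: (9 × 3600 + 42 × 60 + 4) × 30 + 17 = 1047737.
Minute boundaries passed: 582; those not divisible by 10: 582 − 58 = 524; dropped labels = 2 × 524 = 1048.
Actual frame index = 1047737 − 1048 = 1046689.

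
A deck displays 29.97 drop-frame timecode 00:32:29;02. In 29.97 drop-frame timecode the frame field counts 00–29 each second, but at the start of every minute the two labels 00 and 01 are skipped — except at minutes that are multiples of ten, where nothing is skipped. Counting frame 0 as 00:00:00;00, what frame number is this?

Complete 10-minute blocks: 3, each 17982 frames → 53946.
Remaining 2 whole minutes in the current block: 1800 + 1 × 1798 = 3598 frames.
Within the current minute: 29 × 30 + 2 − 2 = 870 (labels ;00/;01 skipped at this minute). Total = 53946 + 3598 + 870 = 58414.

58414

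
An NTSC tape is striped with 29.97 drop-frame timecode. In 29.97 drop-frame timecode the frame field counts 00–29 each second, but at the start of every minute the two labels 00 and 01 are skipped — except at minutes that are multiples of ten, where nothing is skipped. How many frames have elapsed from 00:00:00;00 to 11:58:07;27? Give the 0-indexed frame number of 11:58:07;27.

Complete 10-minute blocks: 71, each 17982 frames → 1276722.
Remaining 8 whole minutes in the current block: 1800 + 7 × 1798 = 14386 frames.
Within the current minute: 7 × 30 + 27 − 2 = 235 (labels ;00/;01 skipped at this minute). Total = 1276722 + 14386 + 235 = 1291343.

1291343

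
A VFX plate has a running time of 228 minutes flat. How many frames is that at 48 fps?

656640 frames

228 min = 13680 s.
Frames = 13680 × 48 = 656640.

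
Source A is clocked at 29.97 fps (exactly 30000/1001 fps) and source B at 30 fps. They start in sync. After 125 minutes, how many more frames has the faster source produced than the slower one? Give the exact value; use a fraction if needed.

225000/1001 frames

125 min = 7500 s.
A emits 30000/1001 × 7500 = 225000000/1001 frames; B emits 30 × 7500 = 225000.
Difference = 225000/1001 frames (≈ 224.7752); B is ahead of A.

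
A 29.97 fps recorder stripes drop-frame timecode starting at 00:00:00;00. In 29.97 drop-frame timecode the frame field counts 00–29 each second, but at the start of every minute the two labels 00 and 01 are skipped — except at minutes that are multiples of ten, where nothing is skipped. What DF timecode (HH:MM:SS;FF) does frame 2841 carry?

Each 10-minute DF block holds 10 × 60 × 30 − 9 × 2 = 17982 frames. 2841 ÷ 17982 → 0 full blocks, remainder 2841.
Within the partial block the first minute is 1800 frames and each further minute 1798, so 1 further minute boundary passed. Total skipped labels = 18 × 0 + 2 × 1 = 2.
Non-drop label index = 2841 + 2 = 2843; at 30 labels/s that is 00:01:34:23, i.e. DF 00:01:34;23.

00:01:34;23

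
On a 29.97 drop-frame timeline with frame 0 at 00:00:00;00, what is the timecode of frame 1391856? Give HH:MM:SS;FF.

12:54:01;20

Ten DF minutes hold 17982 frames, so frame 1391856 lies in block 77 (frames 1384614–1402595) with 7242 frames into that block.
The block's first minute is 1800 frames and the rest 1798 each; 7242 frames reaches minute 4, so 77 × 18 + 4 × 2 = 1394 labels have been skipped so far.
Adding those back, label number 1391856 + 1394 = 1393250 at 30 labels/s is 46441 s + 20 f = 12 h 54 min 1 s frame 20, i.e. 12:54:01;20.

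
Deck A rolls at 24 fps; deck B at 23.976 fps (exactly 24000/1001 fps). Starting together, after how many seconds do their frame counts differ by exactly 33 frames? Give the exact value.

The gap grows by |24000/1001 − 24| = 24/1001 frames per second.
Time for a 33-frame gap: 33 ÷ (24/1001) = 1376.375 s.

1376.375 seconds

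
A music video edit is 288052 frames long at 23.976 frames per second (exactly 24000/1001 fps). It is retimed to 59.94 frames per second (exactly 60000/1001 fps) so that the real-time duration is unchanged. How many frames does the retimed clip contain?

Target frames = source frames × (target rate / source rate) = 288052 × (60000/1001)/(24000/1001) = 288052 × 5/2 = 720130.

720130 frames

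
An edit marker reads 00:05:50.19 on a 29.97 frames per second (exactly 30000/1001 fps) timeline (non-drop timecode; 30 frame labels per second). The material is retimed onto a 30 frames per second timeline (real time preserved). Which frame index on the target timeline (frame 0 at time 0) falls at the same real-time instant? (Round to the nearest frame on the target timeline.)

Source frame index: (0×3600 + 5×60 + 50) × 30 + 19 = 10519.
Real time: 10519 / (30000/1001) = 10529519/30000 s.
Target frame: (10529519/30000) × (30) = 10529519/1000 ≈ 10529.519 → 10530.

frame 10530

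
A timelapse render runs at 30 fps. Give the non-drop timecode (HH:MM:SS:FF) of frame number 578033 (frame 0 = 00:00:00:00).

05:21:07:23

578033 ÷ 30 = 19267 full seconds, remainder 23 frames.
19267 s = 5 h 21 min 7 s.
Timecode: 05:21:07:23.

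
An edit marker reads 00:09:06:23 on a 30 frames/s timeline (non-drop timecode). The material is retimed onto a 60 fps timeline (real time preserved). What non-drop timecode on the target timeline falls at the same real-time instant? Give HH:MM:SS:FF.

00:09:06:46

Source frame index: (0×3600 + 9×60 + 6) × 30 + 23 = 16403.
Real time: 16403 / (30) = 16403/30 s.
Target frame: (16403/30) × (60) = 32806.
At 60 labels/s: frame 32806 → 00:09:06:46.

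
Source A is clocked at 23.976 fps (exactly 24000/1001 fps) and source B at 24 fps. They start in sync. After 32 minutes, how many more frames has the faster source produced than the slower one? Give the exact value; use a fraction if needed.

32 min = 1920 s.
A emits 24000/1001 × 1920 = 46080000/1001 frames; B emits 24 × 1920 = 46080.
Difference = 46080/1001 frames (≈ 46.0340); B is ahead of A.

46080/1001 frames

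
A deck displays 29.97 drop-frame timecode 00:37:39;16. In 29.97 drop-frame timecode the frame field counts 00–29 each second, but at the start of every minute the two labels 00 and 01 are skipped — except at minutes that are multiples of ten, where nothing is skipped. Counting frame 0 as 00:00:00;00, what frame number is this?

67718

As if non-drop at 30 labels/s: (0 × 3600 + 37 × 60 + 39) × 30 + 16 = 67786.
Minute boundaries passed: 37; those not divisible by 10: 37 − 3 = 34; dropped labels = 2 × 34 = 68.
Actual frame index = 67786 − 68 = 67718.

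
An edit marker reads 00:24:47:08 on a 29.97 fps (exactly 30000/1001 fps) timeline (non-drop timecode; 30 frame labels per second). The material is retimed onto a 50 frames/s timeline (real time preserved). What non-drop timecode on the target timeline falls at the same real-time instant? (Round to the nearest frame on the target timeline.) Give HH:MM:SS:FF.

Source frame index: (0×3600 + 24×60 + 47) × 30 + 8 = 44618.
Real time: 44618 / (30000/1001) = 22331309/15000 s.
Target frame: (22331309/15000) × (50) = 22331309/300 ≈ 74437.697 → 74438.
At 50 labels/s: frame 74438 → 00:24:48:38.

00:24:48:38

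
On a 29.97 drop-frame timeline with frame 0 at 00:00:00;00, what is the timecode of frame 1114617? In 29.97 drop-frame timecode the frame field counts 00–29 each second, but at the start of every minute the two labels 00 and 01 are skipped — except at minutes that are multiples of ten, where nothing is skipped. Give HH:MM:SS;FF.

10:19:51;03

Ten DF minutes hold 17982 frames, so frame 1114617 lies in block 61 (frames 1096902–1114883) with 17715 frames into that block.
The block's first minute is 1800 frames and the rest 1798 each; 17715 frames reaches minute 9, so 61 × 18 + 9 × 2 = 1116 labels have been skipped so far.
Adding those back, label number 1114617 + 1116 = 1115733 at 30 labels/s is 37191 s + 3 f = 10 h 19 min 51 s frame 3, i.e. 10:19:51;03.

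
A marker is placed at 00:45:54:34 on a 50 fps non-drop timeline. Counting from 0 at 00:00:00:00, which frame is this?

frame 137734

Total seconds to the label: (0 × 3600 + 45 × 60 + 54) = 2754.
Frame index = 2754 × 50 + 34 = 137734.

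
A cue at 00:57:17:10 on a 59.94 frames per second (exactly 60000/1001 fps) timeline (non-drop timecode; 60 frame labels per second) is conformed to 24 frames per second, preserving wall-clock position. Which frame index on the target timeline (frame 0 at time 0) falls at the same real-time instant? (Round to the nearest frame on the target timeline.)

frame 82574

Source frame index: (0×3600 + 57×60 + 17) × 60 + 10 = 206230.
Real time: 206230 / (60000/1001) = 20643623/6000 s.
Target frame: (20643623/6000) × (24) = 20643623/250 ≈ 82574.492 → 82574.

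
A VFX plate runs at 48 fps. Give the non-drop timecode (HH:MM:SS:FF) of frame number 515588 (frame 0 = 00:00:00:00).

515588 ÷ 48 = 10741 full seconds, remainder 20 frames.
10741 s = 2 h 59 min 1 s.
Timecode: 02:59:01:20.

02:59:01:20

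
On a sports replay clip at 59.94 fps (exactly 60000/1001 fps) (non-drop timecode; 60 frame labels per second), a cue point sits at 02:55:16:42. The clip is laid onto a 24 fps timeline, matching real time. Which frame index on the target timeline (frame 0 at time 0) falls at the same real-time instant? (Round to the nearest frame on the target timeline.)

frame 252653

Source frame index: (2×3600 + 55×60 + 16) × 60 + 42 = 631002.
Real time: 631002 / (60000/1001) = 105272167/10000 s.
Target frame: (105272167/10000) × (24) = 315816501/1250 ≈ 252653.201 → 252653.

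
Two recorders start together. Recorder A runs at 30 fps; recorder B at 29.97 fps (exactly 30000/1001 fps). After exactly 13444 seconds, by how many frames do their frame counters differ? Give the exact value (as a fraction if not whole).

403320/1001 frames

A emits 30 × 13444 = 403320 frames; B emits 30000/1001 × 13444 = 403320000/1001.
Difference = 403320/1001 frames (≈ 402.9171); B is behind A.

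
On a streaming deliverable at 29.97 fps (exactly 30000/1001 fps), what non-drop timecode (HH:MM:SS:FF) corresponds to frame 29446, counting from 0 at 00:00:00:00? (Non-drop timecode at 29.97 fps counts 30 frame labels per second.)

29446 ÷ 30 = 981 full seconds, remainder 16 frames.
981 s = 0 h 16 min 21 s.
Timecode: 00:16:21:16.

00:16:21:16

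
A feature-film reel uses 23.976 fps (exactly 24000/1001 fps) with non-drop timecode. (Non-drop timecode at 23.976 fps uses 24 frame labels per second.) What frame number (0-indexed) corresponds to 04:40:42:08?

Total seconds to the label: (4 × 3600 + 40 × 60 + 42) = 16842.
Frame index = 16842 × 24 + 8 = 404216.

404216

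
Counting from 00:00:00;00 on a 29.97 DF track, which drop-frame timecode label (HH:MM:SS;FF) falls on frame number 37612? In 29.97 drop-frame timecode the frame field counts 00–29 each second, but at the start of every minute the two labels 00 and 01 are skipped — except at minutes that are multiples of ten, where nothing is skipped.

Ten DF minutes hold 17982 frames, so frame 37612 lies in block 2 (frames 35964–53945) with 1648 frames into that block.
The block's first minute is 1800 frames and the rest 1798 each; 1648 frames reaches minute 0, so 2 × 18 + 0 × 2 = 36 labels have been skipped so far.
Adding those back, label number 37612 + 36 = 37648 at 30 labels/s is 1254 s + 28 f = 0 h 20 min 54 s frame 28, i.e. 00:20:54;28.

00:20:54;28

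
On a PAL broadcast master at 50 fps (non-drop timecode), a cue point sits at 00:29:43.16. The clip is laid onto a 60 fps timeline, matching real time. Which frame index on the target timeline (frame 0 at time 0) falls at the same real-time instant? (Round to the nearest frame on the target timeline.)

frame 106999

Source frame index: (0×3600 + 29×60 + 43) × 50 + 16 = 89166.
Real time: 89166 / (50) = 44583/25 s.
Target frame: (44583/25) × (60) = 534996/5 ≈ 106999.200 → 106999.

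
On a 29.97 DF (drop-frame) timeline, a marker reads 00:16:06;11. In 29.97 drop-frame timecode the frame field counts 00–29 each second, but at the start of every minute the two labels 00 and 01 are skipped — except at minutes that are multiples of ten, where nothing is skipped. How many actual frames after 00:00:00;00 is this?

28961

Complete 10-minute blocks: 1, each 17982 frames → 17982.
Remaining 6 whole minutes in the current block: 1800 + 5 × 1798 = 10790 frames.
Within the current minute: 6 × 30 + 11 − 2 = 189 (labels ;00/;01 skipped at this minute). Total = 17982 + 10790 + 189 = 28961.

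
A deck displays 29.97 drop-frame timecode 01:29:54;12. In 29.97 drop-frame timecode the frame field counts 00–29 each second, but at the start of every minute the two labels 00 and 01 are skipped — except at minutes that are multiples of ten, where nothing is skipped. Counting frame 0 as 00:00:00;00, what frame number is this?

Complete 10-minute blocks: 8, each 17982 frames → 143856.
Remaining 9 whole minutes in the current block: 1800 + 8 × 1798 = 16184 frames.
Within the current minute: 54 × 30 + 12 − 2 = 1630 (labels ;00/;01 skipped at this minute). Total = 143856 + 16184 + 1630 = 161670.

161670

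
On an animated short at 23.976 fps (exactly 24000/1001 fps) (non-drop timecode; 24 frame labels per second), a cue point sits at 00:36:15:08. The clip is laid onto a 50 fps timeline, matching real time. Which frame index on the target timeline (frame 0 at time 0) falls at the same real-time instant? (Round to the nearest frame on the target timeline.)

frame 108875

Source frame index: (0×3600 + 36×60 + 15) × 24 + 8 = 52208.
Real time: 52208 / (24000/1001) = 3266263/1500 s.
Target frame: (3266263/1500) × (50) = 3266263/30 ≈ 108875.433 → 108875.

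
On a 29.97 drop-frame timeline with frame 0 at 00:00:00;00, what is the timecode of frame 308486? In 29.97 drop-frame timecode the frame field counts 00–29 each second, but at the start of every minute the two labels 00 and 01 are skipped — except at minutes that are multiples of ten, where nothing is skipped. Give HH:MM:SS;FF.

Each 10-minute DF block holds 10 × 60 × 30 − 9 × 2 = 17982 frames. 308486 ÷ 17982 → 17 full blocks, remainder 2792.
Within the partial block the first minute is 1800 frames and each further minute 1798, so 1 further minute boundary passed. Total skipped labels = 18 × 17 + 2 × 1 = 308.
Non-drop label index = 308486 + 308 = 308794; at 30 labels/s that is 02:51:33:04, i.e. DF 02:51:33;04.

02:51:33;04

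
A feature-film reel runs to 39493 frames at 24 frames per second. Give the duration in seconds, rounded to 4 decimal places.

Running time = 39493 × 1/24 = 39493/24 s ≈ 1645.5417 s.

1645.5417 seconds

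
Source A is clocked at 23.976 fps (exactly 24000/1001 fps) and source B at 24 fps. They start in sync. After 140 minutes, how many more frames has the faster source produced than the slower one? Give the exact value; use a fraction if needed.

140 min = 8400 s.
A emits 24000/1001 × 8400 = 28800000/143 frames; B emits 24 × 8400 = 201600.
Difference = 28800/143 frames (≈ 201.3986); B is ahead of A.

28800/143 frames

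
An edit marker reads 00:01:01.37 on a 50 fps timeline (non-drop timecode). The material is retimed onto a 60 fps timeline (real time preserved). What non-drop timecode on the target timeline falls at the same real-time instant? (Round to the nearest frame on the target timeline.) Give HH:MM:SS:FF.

00:01:01:44

Source frame index: (0×3600 + 1×60 + 1) × 50 + 37 = 3087.
Real time: 3087 / (50) = 3087/50 s.
Target frame: (3087/50) × (60) = 18522/5 ≈ 3704.400 → 3704.
At 60 labels/s: frame 3704 → 00:01:01:44.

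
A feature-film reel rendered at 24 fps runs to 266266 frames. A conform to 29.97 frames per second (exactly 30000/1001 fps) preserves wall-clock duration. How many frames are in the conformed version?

332500 frames

Target frames = source frames × (target rate / source rate) = 266266 × (30000/1001)/(24) = 266266 × 1250/1001 = 332500.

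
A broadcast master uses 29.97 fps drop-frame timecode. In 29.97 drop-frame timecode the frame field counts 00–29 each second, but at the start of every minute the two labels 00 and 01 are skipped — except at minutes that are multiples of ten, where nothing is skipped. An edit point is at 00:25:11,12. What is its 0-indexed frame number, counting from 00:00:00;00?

As if non-drop at 30 labels/s: (0 × 3600 + 25 × 60 + 11) × 30 + 12 = 45342.
Minute boundaries passed: 25; those not divisible by 10: 25 − 2 = 23; dropped labels = 2 × 23 = 46.
Actual frame index = 45342 − 46 = 45296.

45296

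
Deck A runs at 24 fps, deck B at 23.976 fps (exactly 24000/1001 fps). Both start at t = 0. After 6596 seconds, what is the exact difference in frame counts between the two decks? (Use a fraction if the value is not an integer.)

A emits 24 × 6596 = 158304 frames; B emits 24000/1001 × 6596 = 158304000/1001.
Difference = 158304/1001 frames (≈ 158.1459); B is behind A.

158304/1001 frames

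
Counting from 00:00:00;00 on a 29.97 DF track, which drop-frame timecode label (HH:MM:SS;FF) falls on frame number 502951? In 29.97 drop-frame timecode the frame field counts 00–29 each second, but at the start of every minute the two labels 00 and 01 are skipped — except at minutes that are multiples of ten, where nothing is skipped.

04:39:41;25

Ten DF minutes hold 17982 frames, so frame 502951 lies in block 27 (frames 485514–503495) with 17437 frames into that block.
The block's first minute is 1800 frames and the rest 1798 each; 17437 frames reaches minute 9, so 27 × 18 + 9 × 2 = 504 labels have been skipped so far.
Adding those back, label number 502951 + 504 = 503455 at 30 labels/s is 16781 s + 25 f = 4 h 39 min 41 s frame 25, i.e. 04:39:41;25.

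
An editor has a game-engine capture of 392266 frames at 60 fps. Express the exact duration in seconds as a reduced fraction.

196133/30 seconds

Running time = 392266 ÷ (60) = 392266 × 1/60 = 196133/30 s.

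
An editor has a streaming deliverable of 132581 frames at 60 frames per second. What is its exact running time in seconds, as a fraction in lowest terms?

Running time = 132581 ÷ (60) = 132581 × 1/60 = 132581/60 s.

132581/60 seconds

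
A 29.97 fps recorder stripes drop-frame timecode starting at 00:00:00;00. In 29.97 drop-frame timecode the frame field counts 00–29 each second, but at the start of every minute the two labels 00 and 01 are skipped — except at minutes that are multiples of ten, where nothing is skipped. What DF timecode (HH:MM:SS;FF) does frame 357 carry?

00:00:11;27

Each 10-minute DF block holds 10 × 60 × 30 − 9 × 2 = 17982 frames. 357 ÷ 17982 → 0 full blocks, remainder 357.
Within the partial block the first minute is 1800 frames and each further minute 1798, so 0 further minute boundaries passed. Total skipped labels = 18 × 0 + 2 × 0 = 0.
Non-drop label index = 357 + 0 = 357; at 30 labels/s that is 00:00:11:27, i.e. DF 00:00:11;27.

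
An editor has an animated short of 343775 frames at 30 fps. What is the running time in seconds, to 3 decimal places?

11459.167 seconds

Running time = 343775 × 1/30 = 68755/6 s ≈ 11459.167 s.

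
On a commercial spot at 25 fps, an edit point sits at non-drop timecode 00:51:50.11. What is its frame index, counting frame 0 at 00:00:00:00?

Total seconds to the label: (0 × 3600 + 51 × 60 + 50) = 3110.
Frame index = 3110 × 25 + 11 = 77761.

frame 77761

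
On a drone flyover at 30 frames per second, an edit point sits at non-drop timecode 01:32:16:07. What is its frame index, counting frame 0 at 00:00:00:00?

Total seconds to the label: (1 × 3600 + 32 × 60 + 16) = 5536.
Frame index = 5536 × 30 + 7 = 166087.

frame 166087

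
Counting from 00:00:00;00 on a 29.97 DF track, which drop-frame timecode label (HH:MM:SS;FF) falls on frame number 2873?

00:01:35;25

Ten DF minutes hold 17982 frames, so frame 2873 lies in block 0 (frames 0–17981) with 2873 frames into that block.
The block's first minute is 1800 frames and the rest 1798 each; 2873 frames reaches minute 1, so 0 × 18 + 1 × 2 = 2 labels have been skipped so far.
Adding those back, label number 2873 + 2 = 2875 at 30 labels/s is 95 s + 25 f = 0 h 1 min 35 s frame 25, i.e. 00:01:35;25.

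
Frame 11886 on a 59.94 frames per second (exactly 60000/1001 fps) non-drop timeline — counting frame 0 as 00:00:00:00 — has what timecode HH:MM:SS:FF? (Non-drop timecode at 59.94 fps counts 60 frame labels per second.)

00:03:18:06

11886 ÷ 60 = 198 full seconds, remainder 6 frames.
198 s = 0 h 3 min 18 s.
Timecode: 00:03:18:06.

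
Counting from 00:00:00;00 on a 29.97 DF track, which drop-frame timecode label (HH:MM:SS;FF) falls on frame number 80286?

Ten DF minutes hold 17982 frames, so frame 80286 lies in block 4 (frames 71928–89909) with 8358 frames into that block.
The block's first minute is 1800 frames and the rest 1798 each; 8358 frames reaches minute 4, so 4 × 18 + 4 × 2 = 80 labels have been skipped so far.
Adding those back, label number 80286 + 80 = 80366 at 30 labels/s is 2678 s + 26 f = 0 h 44 min 38 s frame 26, i.e. 00:44:38;26.

00:44:38;26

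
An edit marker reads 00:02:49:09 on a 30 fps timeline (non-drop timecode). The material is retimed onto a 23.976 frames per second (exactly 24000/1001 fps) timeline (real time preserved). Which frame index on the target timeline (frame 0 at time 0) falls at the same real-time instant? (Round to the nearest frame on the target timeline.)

Source frame index: (0×3600 + 2×60 + 49) × 30 + 9 = 5079.
Real time: 5079 / (30) = 1693/10 s.
Target frame: (1693/10) × (24000/1001) = 4063200/1001 ≈ 4059.141 → 4059.

frame 4059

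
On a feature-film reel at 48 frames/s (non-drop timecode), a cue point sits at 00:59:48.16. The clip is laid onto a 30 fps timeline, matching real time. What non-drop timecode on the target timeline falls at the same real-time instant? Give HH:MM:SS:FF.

00:59:48:10

Source frame index: (0×3600 + 59×60 + 48) × 48 + 16 = 172240.
Real time: 172240 / (48) = 10765/3 s.
Target frame: (10765/3) × (30) = 107650.
At 30 labels/s: frame 107650 → 00:59:48:10.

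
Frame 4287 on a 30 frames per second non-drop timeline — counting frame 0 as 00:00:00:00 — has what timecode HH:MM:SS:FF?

00:02:22:27

4287 ÷ 30 = 142 full seconds, remainder 27 frames.
142 s = 0 h 2 min 22 s.
Timecode: 00:02:22:27.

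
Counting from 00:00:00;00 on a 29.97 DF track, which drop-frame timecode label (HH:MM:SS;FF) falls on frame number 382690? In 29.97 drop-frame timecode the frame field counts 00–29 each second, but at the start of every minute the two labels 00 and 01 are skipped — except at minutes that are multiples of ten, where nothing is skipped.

Each 10-minute DF block holds 10 × 60 × 30 − 9 × 2 = 17982 frames. 382690 ÷ 17982 → 21 full blocks, remainder 5068.
Within the partial block the first minute is 1800 frames and each further minute 1798, so 2 further minute boundaries passed. Total skipped labels = 18 × 21 + 2 × 2 = 382.
Non-drop label index = 382690 + 382 = 383072; at 30 labels/s that is 03:32:49:02, i.e. DF 03:32:49;02.

03:32:49;02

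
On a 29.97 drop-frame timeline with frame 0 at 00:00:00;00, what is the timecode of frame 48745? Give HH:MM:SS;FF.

Ten DF minutes hold 17982 frames, so frame 48745 lies in block 2 (frames 35964–53945) with 12781 frames into that block.
The block's first minute is 1800 frames and the rest 1798 each; 12781 frames reaches minute 7, so 2 × 18 + 7 × 2 = 50 labels have been skipped so far.
Adding those back, label number 48745 + 50 = 48795 at 30 labels/s is 1626 s + 15 f = 0 h 27 min 6 s frame 15, i.e. 00:27:06;15.

00:27:06;15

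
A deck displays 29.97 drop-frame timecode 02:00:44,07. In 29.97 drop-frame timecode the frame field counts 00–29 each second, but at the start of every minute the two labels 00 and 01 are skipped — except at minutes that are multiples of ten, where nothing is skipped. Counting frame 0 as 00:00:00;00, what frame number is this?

Complete 10-minute blocks: 12, each 17982 frames → 215784.
Remaining 0 whole minutes in the current block: 0 frames.
Within the current minute: 44 × 30 + 7 = 1327. Total = 215784 + 0 + 1327 = 217111.

217111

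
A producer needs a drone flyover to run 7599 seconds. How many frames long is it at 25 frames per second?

Frames = 7599 × 25 = 189975.

189975 frames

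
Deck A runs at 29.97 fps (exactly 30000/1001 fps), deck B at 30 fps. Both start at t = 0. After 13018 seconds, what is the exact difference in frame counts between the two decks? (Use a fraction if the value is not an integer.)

390540/1001 frames

A emits 30000/1001 × 13018 = 390540000/1001 frames; B emits 30 × 13018 = 390540.
Difference = 390540/1001 frames (≈ 390.1499); B is ahead of A.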